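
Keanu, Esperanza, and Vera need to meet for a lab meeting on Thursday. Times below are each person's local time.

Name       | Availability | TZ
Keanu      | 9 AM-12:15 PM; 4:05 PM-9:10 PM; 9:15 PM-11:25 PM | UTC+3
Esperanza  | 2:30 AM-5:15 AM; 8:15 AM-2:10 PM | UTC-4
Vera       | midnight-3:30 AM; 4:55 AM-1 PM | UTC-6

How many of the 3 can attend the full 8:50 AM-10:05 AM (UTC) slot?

Keanu in UTC: 06:00-09:15, 13:05-18:10, 18:15-20:25 (subtract 3h to convert from UTC+3).
Esperanza in UTC: 06:30-09:15, 12:15-18:10 (add 4h to convert from UTC-4).
Vera in UTC: 06:00-09:30, 10:55-19:00 (add 6h to convert from UTC-6).
nobody can make the full 08:50-10:05 slot — that's 0.

0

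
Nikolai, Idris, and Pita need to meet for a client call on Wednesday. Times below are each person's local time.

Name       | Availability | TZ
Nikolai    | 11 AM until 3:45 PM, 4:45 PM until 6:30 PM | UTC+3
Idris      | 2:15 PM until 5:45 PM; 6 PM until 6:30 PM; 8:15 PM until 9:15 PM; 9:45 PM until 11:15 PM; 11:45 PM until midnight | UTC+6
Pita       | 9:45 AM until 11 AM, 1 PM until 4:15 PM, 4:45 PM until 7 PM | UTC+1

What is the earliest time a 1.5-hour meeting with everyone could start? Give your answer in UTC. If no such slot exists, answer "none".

Nikolai in UTC: 08:00-12:45, 13:45-15:30 (subtract 3h to convert from UTC+3).
Idris in UTC: 08:15-11:45, 12:00-12:30, 14:15-15:15, 15:45-17:15, 17:45-18:00 (subtract 6h to convert from UTC+6).
Pita in UTC: 08:45-10:00, 12:00-15:15, 15:45-18:00 (subtract 1h to convert from UTC+1).
Nikolai ∩ Idris: 08:15-11:45, 12:00-12:30, 14:15-15:15.
Nikolai ∩ Idris ∩ Pita: 08:45-10:00, 12:00-12:30, 14:15-15:15.
Those are the intersection windows.
No common window is at least 90 minutes long.

none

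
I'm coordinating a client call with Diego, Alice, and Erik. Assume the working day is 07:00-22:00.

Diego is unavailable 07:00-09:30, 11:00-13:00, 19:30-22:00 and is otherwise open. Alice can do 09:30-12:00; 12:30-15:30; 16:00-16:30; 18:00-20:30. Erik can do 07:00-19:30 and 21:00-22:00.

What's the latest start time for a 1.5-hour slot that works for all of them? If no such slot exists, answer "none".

Diego free: 09:30-11:00, 13:00-19:30 (invert busy blocks within the working day).
Alice free: 09:30-12:00, 12:30-15:30, 16:00-16:30, 18:00-20:30.
Erik free: 07:00-19:30, 21:00-22:00.
Diego ∩ Alice: 09:30-11:00, 13:00-15:30, 16:00-16:30, 18:00-19:30.
Diego ∩ Alice ∩ Erik: 09:30-11:00, 13:00-15:30, 16:00-16:30, 18:00-19:30.
The last common window of at least 90 minutes is 18:00-19:30; a 90-minute meeting can start as late as 18:00 and still end by 19:30.

18:00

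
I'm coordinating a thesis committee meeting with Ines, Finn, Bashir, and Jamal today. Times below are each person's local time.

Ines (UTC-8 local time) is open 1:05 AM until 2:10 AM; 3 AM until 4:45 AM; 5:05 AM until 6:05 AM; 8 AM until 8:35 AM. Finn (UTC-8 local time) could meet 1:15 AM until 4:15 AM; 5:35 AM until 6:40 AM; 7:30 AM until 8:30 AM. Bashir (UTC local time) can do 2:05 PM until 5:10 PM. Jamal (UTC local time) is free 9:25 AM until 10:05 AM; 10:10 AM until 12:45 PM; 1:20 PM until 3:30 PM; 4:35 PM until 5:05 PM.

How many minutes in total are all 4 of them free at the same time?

Ines in UTC: 09:05-10:10, 11:00-12:45, 13:05-14:05, 16:00-16:35 (add 8h to convert from UTC-8).
Finn in UTC: 09:15-12:15, 13:35-14:40, 15:30-16:30 (add 8h to convert from UTC-8).
Bashir in UTC: 14:05-17:10.
Jamal in UTC: 09:25-10:05, 10:10-12:45, 13:20-15:30, 16:35-17:05.
Ines ∩ Finn: 09:15-10:10, 11:00-12:15, 13:35-14:05, 16:00-16:30.
Ines ∩ Finn ∩ Bashir: 16:00-16:30.
Ines ∩ Finn ∩ Bashir ∩ Jamal: ∅.
There is no time when everyone is free.
There is no common window, so the total is 0 minutes.

0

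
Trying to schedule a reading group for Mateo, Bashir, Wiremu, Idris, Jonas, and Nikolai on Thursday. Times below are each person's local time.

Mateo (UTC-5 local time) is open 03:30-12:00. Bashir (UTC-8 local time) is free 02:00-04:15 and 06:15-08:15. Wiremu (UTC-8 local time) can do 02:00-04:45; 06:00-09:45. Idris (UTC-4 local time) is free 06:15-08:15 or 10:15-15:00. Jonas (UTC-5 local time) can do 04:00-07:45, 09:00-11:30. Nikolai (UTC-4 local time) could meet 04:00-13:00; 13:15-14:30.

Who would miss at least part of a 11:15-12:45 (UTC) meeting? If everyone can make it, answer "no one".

Bashir, Idris

Mateo in UTC: 08:30-17:00 (add 5h to convert from UTC-5).
Bashir in UTC: 10:00-12:15, 14:15-16:15 (add 8h to convert from UTC-8).
Wiremu in UTC: 10:00-12:45, 14:00-17:45 (add 8h to convert from UTC-8).
Idris in UTC: 10:15-12:15, 14:15-19:00 (add 4h to convert from UTC-4).
Jonas in UTC: 09:00-12:45, 14:00-16:30 (add 5h to convert from UTC-5).
Nikolai in UTC: 08:00-17:00, 17:15-18:30 (add 4h to convert from UTC-4).
Mateo: free for 11:15-12:45. Bashir: not fully free for 11:15-12:45. Wiremu: free for 11:15-12:45. Idris: not fully free for 11:15-12:45. Jonas: free for 11:15-12:45. Nikolai: free for 11:15-12:45.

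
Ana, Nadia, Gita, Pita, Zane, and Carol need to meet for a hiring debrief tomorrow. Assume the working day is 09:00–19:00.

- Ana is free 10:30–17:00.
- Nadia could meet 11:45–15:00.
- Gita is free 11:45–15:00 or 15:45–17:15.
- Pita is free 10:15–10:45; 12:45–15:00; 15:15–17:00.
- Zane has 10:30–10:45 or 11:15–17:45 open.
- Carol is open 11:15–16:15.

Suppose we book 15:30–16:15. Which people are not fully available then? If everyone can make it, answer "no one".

Ana: free for 15:30-16:15. Nadia: not fully free for 15:30-16:15. Gita: not fully free for 15:30-16:15. Pita: free for 15:30-16:15. Zane: free for 15:30-16:15. Carol: free for 15:30-16:15.

Gita, Nadia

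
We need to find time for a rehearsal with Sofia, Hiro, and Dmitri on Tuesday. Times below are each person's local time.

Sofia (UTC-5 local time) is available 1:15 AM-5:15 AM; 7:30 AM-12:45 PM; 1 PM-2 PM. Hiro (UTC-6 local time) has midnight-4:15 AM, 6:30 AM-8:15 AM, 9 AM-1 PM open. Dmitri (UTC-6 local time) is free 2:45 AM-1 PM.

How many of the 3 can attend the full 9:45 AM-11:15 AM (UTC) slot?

1

Sofia in UTC: 06:15-10:15, 12:30-17:45, 18:00-19:00 (add 5h to convert from UTC-5).
Hiro in UTC: 06:00-10:15, 12:30-14:15, 15:00-19:00 (add 6h to convert from UTC-6).
Dmitri in UTC: 08:45-19:00 (add 6h to convert from UTC-6).
Dmitri can make the full 09:45-11:15 slot — that's 1.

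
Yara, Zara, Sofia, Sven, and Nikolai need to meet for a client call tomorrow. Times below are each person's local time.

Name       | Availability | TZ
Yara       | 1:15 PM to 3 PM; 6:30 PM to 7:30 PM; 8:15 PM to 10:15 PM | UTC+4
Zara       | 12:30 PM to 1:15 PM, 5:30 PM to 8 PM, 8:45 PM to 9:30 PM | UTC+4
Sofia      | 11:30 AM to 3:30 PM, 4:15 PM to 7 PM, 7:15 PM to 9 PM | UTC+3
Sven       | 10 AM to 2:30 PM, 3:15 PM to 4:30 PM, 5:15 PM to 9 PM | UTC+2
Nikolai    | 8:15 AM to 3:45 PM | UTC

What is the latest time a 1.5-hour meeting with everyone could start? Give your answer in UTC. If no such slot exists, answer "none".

none

Yara in UTC: 09:15-11:00, 14:30-15:30, 16:15-18:15 (subtract 4h to convert from UTC+4).
Zara in UTC: 08:30-09:15, 13:30-16:00, 16:45-17:30 (subtract 4h to convert from UTC+4).
Sofia in UTC: 08:30-12:30, 13:15-16:00, 16:15-18:00 (subtract 3h to convert from UTC+3).
Sven in UTC: 08:00-12:30, 13:15-14:30, 15:15-19:00 (subtract 2h to convert from UTC+2).
Nikolai in UTC: 08:15-15:45.
Yara ∩ Zara: 14:30-15:30, 16:45-17:30.
Yara ∩ Zara ∩ Sofia: 14:30-15:30, 16:45-17:30.
Yara ∩ Zara ∩ Sofia ∩ Sven: 15:15-15:30, 16:45-17:30.
Yara ∩ Zara ∩ Sofia ∩ Sven ∩ Nikolai: 15:15-15:30.
So the common availability across everyone is 15:15-15:30.
No common window is at least 90 minutes long.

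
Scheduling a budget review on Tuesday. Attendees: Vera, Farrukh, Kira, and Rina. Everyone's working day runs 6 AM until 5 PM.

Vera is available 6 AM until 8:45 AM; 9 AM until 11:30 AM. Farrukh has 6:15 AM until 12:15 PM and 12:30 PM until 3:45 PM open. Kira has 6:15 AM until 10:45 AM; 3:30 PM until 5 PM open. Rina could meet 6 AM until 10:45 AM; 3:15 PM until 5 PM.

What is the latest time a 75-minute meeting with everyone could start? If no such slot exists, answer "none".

Vera ∩ Farrukh: 06:15-08:45, 09:00-11:30.
Vera ∩ Farrukh ∩ Kira: 06:15-08:45, 09:00-10:45.
Vera ∩ Farrukh ∩ Kira ∩ Rina: 06:15-08:45, 09:00-10:45.
So the common availability across everyone is 06:15-08:45, 09:00-10:45.
The last common window of at least 75 minutes is 09:00-10:45; a 75-minute meeting can start as late as 09:30 and still end by 10:45.

09:30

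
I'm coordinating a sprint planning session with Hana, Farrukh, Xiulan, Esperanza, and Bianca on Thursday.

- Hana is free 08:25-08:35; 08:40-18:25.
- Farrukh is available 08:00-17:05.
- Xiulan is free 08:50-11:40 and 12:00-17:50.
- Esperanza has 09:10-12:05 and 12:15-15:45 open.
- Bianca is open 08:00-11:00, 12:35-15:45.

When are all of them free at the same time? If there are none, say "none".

Hana ∩ Farrukh: 08:25-08:35, 08:40-17:05.
Hana ∩ Farrukh ∩ Xiulan: 08:50-11:40, 12:00-17:05.
Hana ∩ Farrukh ∩ Xiulan ∩ Esperanza: 09:10-11:40, 12:00-12:05, 12:15-15:45.
Hana ∩ Farrukh ∩ Xiulan ∩ Esperanza ∩ Bianca: 09:10-11:00, 12:35-15:45.
So the common availability across everyone is 09:10-11:00, 12:35-15:45.

09:10-11:00, 12:35-15:45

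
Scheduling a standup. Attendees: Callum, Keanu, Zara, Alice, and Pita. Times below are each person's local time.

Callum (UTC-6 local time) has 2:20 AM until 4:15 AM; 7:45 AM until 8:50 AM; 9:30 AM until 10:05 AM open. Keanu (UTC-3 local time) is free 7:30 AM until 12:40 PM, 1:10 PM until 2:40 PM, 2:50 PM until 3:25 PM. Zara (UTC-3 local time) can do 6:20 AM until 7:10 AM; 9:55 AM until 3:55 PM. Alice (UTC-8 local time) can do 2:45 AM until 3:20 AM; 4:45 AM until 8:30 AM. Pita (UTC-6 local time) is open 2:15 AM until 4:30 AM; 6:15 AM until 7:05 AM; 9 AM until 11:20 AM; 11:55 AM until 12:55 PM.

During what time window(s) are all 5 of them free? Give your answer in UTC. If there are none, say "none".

Callum in UTC: 08:20-10:15, 13:45-14:50, 15:30-16:05 (add 6h to convert from UTC-6).
Keanu in UTC: 10:30-15:40, 16:10-17:40, 17:50-18:25 (add 3h to convert from UTC-3).
Zara in UTC: 09:20-10:10, 12:55-18:55 (add 3h to convert from UTC-3).
Alice in UTC: 10:45-11:20, 12:45-16:30 (add 8h to convert from UTC-8).
Pita in UTC: 08:15-10:30, 12:15-13:05, 15:00-17:20, 17:55-18:55 (add 6h to convert from UTC-6).
Callum ∩ Keanu: 13:45-14:50, 15:30-15:40.
Callum ∩ Keanu ∩ Zara: 13:45-14:50, 15:30-15:40.
Callum ∩ Keanu ∩ Zara ∩ Alice: 13:45-14:50, 15:30-15:40.
Callum ∩ Keanu ∩ Zara ∩ Alice ∩ Pita: 15:30-15:40.

15:30-15:40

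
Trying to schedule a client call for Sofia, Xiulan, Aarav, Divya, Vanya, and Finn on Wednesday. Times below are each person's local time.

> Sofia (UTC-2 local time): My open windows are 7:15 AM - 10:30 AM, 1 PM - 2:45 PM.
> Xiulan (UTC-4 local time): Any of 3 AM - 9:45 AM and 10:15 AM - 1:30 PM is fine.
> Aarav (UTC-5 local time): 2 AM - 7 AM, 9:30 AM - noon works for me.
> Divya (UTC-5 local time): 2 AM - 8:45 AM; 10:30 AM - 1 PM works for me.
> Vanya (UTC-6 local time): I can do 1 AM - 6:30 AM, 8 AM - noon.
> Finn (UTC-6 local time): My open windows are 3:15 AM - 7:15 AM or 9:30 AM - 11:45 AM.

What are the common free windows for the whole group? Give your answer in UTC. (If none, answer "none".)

Sofia in UTC: 09:15-12:30, 15:00-16:45 (add 2h to convert from UTC-2).
Xiulan in UTC: 07:00-13:45, 14:15-17:30 (add 4h to convert from UTC-4).
Aarav in UTC: 07:00-12:00, 14:30-17:00 (add 5h to convert from UTC-5).
Divya in UTC: 07:00-13:45, 15:30-18:00 (add 5h to convert from UTC-5).
Vanya in UTC: 07:00-12:30, 14:00-18:00 (add 6h to convert from UTC-6).
Finn in UTC: 09:15-13:15, 15:30-17:45 (add 6h to convert from UTC-6).
Sofia ∩ Xiulan: 09:15-12:30, 15:00-16:45.
Sofia ∩ Xiulan ∩ Aarav: 09:15-12:00, 15:00-16:45.
Sofia ∩ Xiulan ∩ Aarav ∩ Divya: 09:15-12:00, 15:30-16:45.
Sofia ∩ Xiulan ∩ Aarav ∩ Divya ∩ Vanya: 09:15-12:00, 15:30-16:45.
Sofia ∩ Xiulan ∩ Aarav ∩ Divya ∩ Vanya ∩ Finn: 09:15-12:00, 15:30-16:45.
So the common availability across everyone is 09:15-12:00, 15:30-16:45.

09:15-12:00, 15:30-16:45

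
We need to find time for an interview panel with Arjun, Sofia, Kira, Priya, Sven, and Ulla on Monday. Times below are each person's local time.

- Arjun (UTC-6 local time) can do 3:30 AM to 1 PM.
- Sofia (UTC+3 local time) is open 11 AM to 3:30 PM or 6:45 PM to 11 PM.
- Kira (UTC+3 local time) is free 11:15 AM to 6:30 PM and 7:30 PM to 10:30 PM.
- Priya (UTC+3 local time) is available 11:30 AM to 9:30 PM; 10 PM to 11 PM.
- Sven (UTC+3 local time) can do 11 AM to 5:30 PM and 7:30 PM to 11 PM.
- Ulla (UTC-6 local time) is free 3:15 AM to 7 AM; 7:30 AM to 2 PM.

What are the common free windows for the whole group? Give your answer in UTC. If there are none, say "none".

09:30-12:30, 16:30-18:30

Arjun in UTC: 09:30-19:00 (add 6h to convert from UTC-6).
Sofia in UTC: 08:00-12:30, 15:45-20:00 (subtract 3h to convert from UTC+3).
Kira in UTC: 08:15-15:30, 16:30-19:30 (subtract 3h to convert from UTC+3).
Priya in UTC: 08:30-18:30, 19:00-20:00 (subtract 3h to convert from UTC+3).
Sven in UTC: 08:00-14:30, 16:30-20:00 (subtract 3h to convert from UTC+3).
Ulla in UTC: 09:15-13:00, 13:30-20:00 (add 6h to convert from UTC-6).
Arjun ∩ Sofia: 09:30-12:30, 15:45-19:00.
Arjun ∩ Sofia ∩ Kira: 09:30-12:30, 16:30-19:00.
Arjun ∩ Sofia ∩ Kira ∩ Priya: 09:30-12:30, 16:30-18:30.
Arjun ∩ Sofia ∩ Kira ∩ Priya ∩ Sven: 09:30-12:30, 16:30-18:30.
Arjun ∩ Sofia ∩ Kira ∩ Priya ∩ Sven ∩ Ulla: 09:30-12:30, 16:30-18:30.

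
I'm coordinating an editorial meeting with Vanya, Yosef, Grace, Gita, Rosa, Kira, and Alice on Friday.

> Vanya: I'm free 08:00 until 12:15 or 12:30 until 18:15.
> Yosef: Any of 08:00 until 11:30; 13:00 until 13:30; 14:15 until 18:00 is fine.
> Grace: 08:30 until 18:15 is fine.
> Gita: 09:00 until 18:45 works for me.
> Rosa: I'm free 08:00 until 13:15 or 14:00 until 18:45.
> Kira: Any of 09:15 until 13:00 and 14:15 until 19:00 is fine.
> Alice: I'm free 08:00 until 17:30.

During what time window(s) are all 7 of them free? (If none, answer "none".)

09:15-11:30, 14:15-17:30

Vanya ∩ Yosef: 08:00-11:30, 13:00-13:30, 14:15-18:00.
Vanya ∩ Yosef ∩ Grace: 08:30-11:30, 13:00-13:30, 14:15-18:00.
Vanya ∩ Yosef ∩ Grace ∩ Gita: 09:00-11:30, 13:00-13:30, 14:15-18:00.
Vanya ∩ Yosef ∩ Grace ∩ Gita ∩ Rosa: 09:00-11:30, 13:00-13:15, 14:15-18:00.
Vanya ∩ Yosef ∩ Grace ∩ Gita ∩ Rosa ∩ Kira: 09:15-11:30, 14:15-18:00.
Vanya ∩ Yosef ∩ Grace ∩ Gita ∩ Rosa ∩ Kira ∩ Alice: 09:15-11:30, 14:15-17:30.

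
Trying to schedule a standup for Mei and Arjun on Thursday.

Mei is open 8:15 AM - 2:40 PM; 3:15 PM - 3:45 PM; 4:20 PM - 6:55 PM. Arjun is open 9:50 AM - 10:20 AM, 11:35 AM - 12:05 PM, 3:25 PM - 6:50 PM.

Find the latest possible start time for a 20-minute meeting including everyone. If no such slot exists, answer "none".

Mei ∩ Arjun: 09:50-10:20, 11:35-12:05, 15:25-15:45, 16:20-18:50.
So the common availability across everyone is 09:50-10:20, 11:35-12:05, 15:25-15:45, 16:20-18:50.
The last common window of at least 20 minutes is 16:20-18:50; a 20-minute meeting can start as late as 18:30 and still end by 18:50.

18:30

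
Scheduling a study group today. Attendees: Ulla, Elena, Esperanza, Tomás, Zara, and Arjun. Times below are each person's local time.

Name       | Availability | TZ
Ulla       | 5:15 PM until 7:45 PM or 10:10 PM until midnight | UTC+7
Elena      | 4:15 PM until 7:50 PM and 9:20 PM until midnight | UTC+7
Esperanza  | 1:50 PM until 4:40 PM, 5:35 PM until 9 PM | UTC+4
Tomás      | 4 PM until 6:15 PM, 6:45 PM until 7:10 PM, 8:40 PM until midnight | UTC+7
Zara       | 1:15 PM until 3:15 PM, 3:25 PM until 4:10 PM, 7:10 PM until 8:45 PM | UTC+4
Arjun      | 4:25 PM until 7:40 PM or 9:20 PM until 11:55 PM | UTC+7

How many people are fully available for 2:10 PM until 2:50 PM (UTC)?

2

Ulla in UTC: 10:15-12:45, 15:10-17:00 (subtract 7h to convert from UTC+7).
Elena in UTC: 09:15-12:50, 14:20-17:00 (subtract 7h to convert from UTC+7).
Esperanza in UTC: 09:50-12:40, 13:35-17:00 (subtract 4h to convert from UTC+4).
Tomás in UTC: 09:00-11:15, 11:45-12:10, 13:40-17:00 (subtract 7h to convert from UTC+7).
Zara in UTC: 09:15-11:15, 11:25-12:10, 15:10-16:45 (subtract 4h to convert from UTC+4).
Arjun in UTC: 09:25-12:40, 14:20-16:55 (subtract 7h to convert from UTC+7).
Esperanza and Tomás can make the full 14:10-14:50 slot — that's 2.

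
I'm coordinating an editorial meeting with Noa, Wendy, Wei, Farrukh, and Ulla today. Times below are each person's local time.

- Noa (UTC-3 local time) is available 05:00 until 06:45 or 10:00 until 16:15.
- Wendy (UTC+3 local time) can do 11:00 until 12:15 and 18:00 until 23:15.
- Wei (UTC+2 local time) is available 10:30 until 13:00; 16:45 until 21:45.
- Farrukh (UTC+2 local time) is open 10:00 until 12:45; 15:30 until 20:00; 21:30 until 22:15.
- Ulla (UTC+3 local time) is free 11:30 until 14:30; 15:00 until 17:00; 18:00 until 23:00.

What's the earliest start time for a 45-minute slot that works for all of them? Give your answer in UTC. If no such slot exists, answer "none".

08:30

Noa in UTC: 08:00-09:45, 13:00-19:15 (add 3h to convert from UTC-3).
Wendy in UTC: 08:00-09:15, 15:00-20:15 (subtract 3h to convert from UTC+3).
Wei in UTC: 08:30-11:00, 14:45-19:45 (subtract 2h to convert from UTC+2).
Farrukh in UTC: 08:00-10:45, 13:30-18:00, 19:30-20:15 (subtract 2h to convert from UTC+2).
Ulla in UTC: 08:30-11:30, 12:00-14:00, 15:00-20:00 (subtract 3h to convert from UTC+3).
Noa ∩ Wendy: 08:00-09:15, 15:00-19:15.
Noa ∩ Wendy ∩ Wei: 08:30-09:15, 15:00-19:15.
Noa ∩ Wendy ∩ Wei ∩ Farrukh: 08:30-09:15, 15:00-18:00.
Noa ∩ Wendy ∩ Wei ∩ Farrukh ∩ Ulla: 08:30-09:15, 15:00-18:00.
The first common window of at least 45 minutes is 08:30-09:15, so the earliest start is 08:30.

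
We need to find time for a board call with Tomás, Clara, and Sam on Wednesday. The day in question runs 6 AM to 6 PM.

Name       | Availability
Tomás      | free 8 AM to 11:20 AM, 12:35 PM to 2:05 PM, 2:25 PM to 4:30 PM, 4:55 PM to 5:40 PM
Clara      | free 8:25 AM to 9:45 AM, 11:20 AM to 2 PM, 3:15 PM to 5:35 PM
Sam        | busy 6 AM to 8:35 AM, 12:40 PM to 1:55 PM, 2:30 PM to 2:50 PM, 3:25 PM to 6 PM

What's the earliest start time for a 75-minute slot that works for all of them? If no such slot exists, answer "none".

Tomás free: 08:00-11:20, 12:35-14:05, 14:25-16:30, 16:55-17:40.
Clara free: 08:25-09:45, 11:20-14:00, 15:15-17:35.
Sam free: 08:35-12:40, 13:55-14:30, 14:50-15:25 (invert busy blocks within the working day).
Tomás ∩ Clara: 08:25-09:45, 12:35-14:00, 15:15-16:30, 16:55-17:35.
Tomás ∩ Clara ∩ Sam: 08:35-09:45, 12:35-12:40, 13:55-14:00, 15:15-15:25.
So the common availability across everyone is 08:35-09:45, 12:35-12:40, 13:55-14:00, 15:15-15:25.
No common window is at least 75 minutes long.

none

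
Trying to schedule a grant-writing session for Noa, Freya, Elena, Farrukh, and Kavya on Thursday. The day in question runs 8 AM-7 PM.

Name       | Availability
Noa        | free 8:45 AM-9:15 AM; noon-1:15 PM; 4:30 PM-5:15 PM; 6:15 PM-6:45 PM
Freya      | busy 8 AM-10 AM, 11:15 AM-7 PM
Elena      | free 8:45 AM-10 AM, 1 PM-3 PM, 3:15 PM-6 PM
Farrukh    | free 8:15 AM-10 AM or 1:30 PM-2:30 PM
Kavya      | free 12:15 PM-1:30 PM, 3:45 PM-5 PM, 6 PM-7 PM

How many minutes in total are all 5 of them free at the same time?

Noa free: 08:45-09:15, 12:00-13:15, 16:30-17:15, 18:15-18:45.
Freya free: 10:00-11:15 (invert busy blocks within the working day).
Elena free: 08:45-10:00, 13:00-15:00, 15:15-18:00.
Farrukh free: 08:15-10:00, 13:30-14:30.
Kavya free: 12:15-13:30, 15:45-17:00, 18:00-19:00.
Noa ∩ Freya: ∅.
Noa ∩ Freya ∩ Elena: ∅.
Noa ∩ Freya ∩ Elena ∩ Farrukh: ∅.
Noa ∩ Freya ∩ Elena ∩ Farrukh ∩ Kavya: ∅.
There is no time when everyone is free.
There is no common window, so the total is 0 minutes.

0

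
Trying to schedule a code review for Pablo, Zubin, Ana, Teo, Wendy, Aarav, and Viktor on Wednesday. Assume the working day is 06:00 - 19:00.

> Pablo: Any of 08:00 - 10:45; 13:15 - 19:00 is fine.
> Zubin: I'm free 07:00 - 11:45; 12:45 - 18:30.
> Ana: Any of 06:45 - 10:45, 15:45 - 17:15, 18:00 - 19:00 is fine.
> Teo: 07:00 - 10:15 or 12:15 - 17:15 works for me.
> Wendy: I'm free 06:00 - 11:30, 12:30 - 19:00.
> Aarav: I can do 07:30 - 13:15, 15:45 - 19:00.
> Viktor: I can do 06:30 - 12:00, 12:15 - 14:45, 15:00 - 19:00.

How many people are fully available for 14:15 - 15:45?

Pablo, Zubin, Teo, and Wendy can make the full 14:15-15:45 slot — that's 4.

4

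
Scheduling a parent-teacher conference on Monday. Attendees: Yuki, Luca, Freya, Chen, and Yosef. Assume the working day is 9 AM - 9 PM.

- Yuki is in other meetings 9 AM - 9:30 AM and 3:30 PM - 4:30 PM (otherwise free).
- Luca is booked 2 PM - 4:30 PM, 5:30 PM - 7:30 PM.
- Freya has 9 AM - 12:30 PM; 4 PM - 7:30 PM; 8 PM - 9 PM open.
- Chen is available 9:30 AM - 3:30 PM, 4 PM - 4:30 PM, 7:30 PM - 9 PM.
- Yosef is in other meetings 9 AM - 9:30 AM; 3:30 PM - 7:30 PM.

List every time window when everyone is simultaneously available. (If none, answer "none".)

Yuki free: 09:30-15:30, 16:30-21:00 (invert busy blocks within the working day).
Luca free: 09:00-14:00, 16:30-17:30, 19:30-21:00 (invert busy blocks within the working day).
Freya free: 09:00-12:30, 16:00-19:30, 20:00-21:00.
Chen free: 09:30-15:30, 16:00-16:30, 19:30-21:00.
Yosef free: 09:30-15:30, 19:30-21:00 (invert busy blocks within the working day).
Yuki ∩ Luca: 09:30-14:00, 16:30-17:30, 19:30-21:00.
Yuki ∩ Luca ∩ Freya: 09:30-12:30, 16:30-17:30, 20:00-21:00.
Yuki ∩ Luca ∩ Freya ∩ Chen: 09:30-12:30, 20:00-21:00.
Yuki ∩ Luca ∩ Freya ∩ Chen ∩ Yosef: 09:30-12:30, 20:00-21:00.
Those are the intersection windows.

09:30-12:30, 20:00-21:00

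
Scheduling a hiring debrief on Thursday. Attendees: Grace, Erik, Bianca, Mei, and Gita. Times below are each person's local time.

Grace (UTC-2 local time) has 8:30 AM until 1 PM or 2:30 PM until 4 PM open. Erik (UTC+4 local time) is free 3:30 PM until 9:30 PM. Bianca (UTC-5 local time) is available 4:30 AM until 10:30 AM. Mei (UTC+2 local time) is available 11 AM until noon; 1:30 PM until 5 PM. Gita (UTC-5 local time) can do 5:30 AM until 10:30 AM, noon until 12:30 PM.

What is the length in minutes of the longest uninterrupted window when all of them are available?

210

Grace in UTC: 10:30-15:00, 16:30-18:00 (add 2h to convert from UTC-2).
Erik in UTC: 11:30-17:30 (subtract 4h to convert from UTC+4).
Bianca in UTC: 09:30-15:30 (add 5h to convert from UTC-5).
Mei in UTC: 09:00-10:00, 11:30-15:00 (subtract 2h to convert from UTC+2).
Gita in UTC: 10:30-15:30, 17:00-17:30 (add 5h to convert from UTC-5).
Grace ∩ Erik: 11:30-15:00, 16:30-17:30.
Grace ∩ Erik ∩ Bianca: 11:30-15:00.
Grace ∩ Erik ∩ Bianca ∩ Mei: 11:30-15:00.
Grace ∩ Erik ∩ Bianca ∩ Mei ∩ Gita: 11:30-15:00.
The longest is 11:30-15:00 at 210 minutes.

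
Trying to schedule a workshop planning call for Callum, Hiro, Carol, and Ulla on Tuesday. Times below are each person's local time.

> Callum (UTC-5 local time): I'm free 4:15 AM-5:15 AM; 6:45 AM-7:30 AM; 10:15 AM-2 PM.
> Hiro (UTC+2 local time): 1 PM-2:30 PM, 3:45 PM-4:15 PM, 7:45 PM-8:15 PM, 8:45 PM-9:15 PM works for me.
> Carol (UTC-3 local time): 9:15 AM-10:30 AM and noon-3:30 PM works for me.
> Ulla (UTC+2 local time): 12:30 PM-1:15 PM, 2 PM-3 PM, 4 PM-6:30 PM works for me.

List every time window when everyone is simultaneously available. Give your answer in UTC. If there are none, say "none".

Callum in UTC: 09:15-10:15, 11:45-12:30, 15:15-19:00 (add 5h to convert from UTC-5).
Hiro in UTC: 11:00-12:30, 13:45-14:15, 17:45-18:15, 18:45-19:15 (subtract 2h to convert from UTC+2).
Carol in UTC: 12:15-13:30, 15:00-18:30 (add 3h to convert from UTC-3).
Ulla in UTC: 10:30-11:15, 12:00-13:00, 14:00-16:30 (subtract 2h to convert from UTC+2).
Callum ∩ Hiro: 11:45-12:30, 17:45-18:15, 18:45-19:00.
Callum ∩ Hiro ∩ Carol: 12:15-12:30, 17:45-18:15.
Callum ∩ Hiro ∩ Carol ∩ Ulla: 12:15-12:30.
Those are the intersection windows.

12:15-12:30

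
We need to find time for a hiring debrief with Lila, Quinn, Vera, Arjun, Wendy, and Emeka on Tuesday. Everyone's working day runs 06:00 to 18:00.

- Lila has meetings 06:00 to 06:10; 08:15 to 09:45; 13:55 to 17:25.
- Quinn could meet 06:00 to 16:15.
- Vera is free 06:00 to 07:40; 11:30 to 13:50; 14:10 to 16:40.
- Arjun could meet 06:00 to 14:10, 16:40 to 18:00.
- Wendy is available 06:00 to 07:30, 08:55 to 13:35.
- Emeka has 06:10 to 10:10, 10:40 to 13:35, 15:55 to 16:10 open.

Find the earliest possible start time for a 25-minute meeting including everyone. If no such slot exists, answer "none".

06:10

Lila free: 06:10-08:15, 09:45-13:55, 17:25-18:00 (invert busy blocks within the working day).
Quinn free: 06:00-16:15.
Vera free: 06:00-07:40, 11:30-13:50, 14:10-16:40.
Arjun free: 06:00-14:10, 16:40-18:00.
Wendy free: 06:00-07:30, 08:55-13:35.
Emeka free: 06:10-10:10, 10:40-13:35, 15:55-16:10.
Lila ∩ Quinn: 06:10-08:15, 09:45-13:55.
Lila ∩ Quinn ∩ Vera: 06:10-07:40, 11:30-13:50.
Lila ∩ Quinn ∩ Vera ∩ Arjun: 06:10-07:40, 11:30-13:50.
Lila ∩ Quinn ∩ Vera ∩ Arjun ∩ Wendy: 06:10-07:30, 11:30-13:35.
Lila ∩ Quinn ∩ Vera ∩ Arjun ∩ Wendy ∩ Emeka: 06:10-07:30, 11:30-13:35.
So the common availability across everyone is 06:10-07:30, 11:30-13:35.
The first common window of at least 25 minutes is 06:10-07:30, so the earliest start is 06:10.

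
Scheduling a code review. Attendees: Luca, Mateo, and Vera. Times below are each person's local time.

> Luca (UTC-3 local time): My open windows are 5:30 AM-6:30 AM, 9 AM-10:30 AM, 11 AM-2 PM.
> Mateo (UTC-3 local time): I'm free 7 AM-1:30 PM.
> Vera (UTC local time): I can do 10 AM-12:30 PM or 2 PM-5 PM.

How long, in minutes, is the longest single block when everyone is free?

150

Luca in UTC: 08:30-09:30, 12:00-13:30, 14:00-17:00 (add 3h to convert from UTC-3).
Mateo in UTC: 10:00-16:30 (add 3h to convert from UTC-3).
Vera in UTC: 10:00-12:30, 14:00-17:00.
Luca ∩ Mateo: 12:00-13:30, 14:00-16:30.
Luca ∩ Mateo ∩ Vera: 12:00-12:30, 14:00-16:30.
The longest is 14:00-16:30 at 150 minutes.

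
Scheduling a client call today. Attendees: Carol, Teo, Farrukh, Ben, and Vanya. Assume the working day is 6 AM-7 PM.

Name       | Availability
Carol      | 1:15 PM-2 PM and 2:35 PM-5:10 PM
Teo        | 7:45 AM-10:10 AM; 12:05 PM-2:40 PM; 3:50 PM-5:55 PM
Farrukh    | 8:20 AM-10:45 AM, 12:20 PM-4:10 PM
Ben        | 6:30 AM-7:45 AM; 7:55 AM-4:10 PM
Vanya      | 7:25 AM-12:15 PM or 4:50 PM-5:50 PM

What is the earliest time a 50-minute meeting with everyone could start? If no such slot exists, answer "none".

Carol ∩ Teo: 13:15-14:00, 14:35-14:40, 15:50-17:10.
Carol ∩ Teo ∩ Farrukh: 13:15-14:00, 14:35-14:40, 15:50-16:10.
Carol ∩ Teo ∩ Farrukh ∩ Ben: 13:15-14:00, 14:35-14:40, 15:50-16:10.
Carol ∩ Teo ∩ Farrukh ∩ Ben ∩ Vanya: ∅.
There is no time when everyone is free.
No common window is at least 50 minutes long.

none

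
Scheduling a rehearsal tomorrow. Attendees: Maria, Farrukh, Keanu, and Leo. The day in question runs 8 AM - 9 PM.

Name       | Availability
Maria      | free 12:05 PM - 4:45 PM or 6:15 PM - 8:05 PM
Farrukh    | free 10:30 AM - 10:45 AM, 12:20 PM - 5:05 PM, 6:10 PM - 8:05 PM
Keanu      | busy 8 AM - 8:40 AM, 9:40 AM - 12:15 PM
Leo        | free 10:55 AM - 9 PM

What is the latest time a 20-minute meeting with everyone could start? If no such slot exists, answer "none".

Maria free: 12:05-16:45, 18:15-20:05.
Farrukh free: 10:30-10:45, 12:20-17:05, 18:10-20:05.
Keanu free: 08:40-09:40, 12:15-21:00 (invert busy blocks within the working day).
Leo free: 10:55-21:00.
Maria ∩ Farrukh: 12:20-16:45, 18:15-20:05.
Maria ∩ Farrukh ∩ Keanu: 12:20-16:45, 18:15-20:05.
Maria ∩ Farrukh ∩ Keanu ∩ Leo: 12:20-16:45, 18:15-20:05.
So the common availability across everyone is 12:20-16:45, 18:15-20:05.
The last common window of at least 20 minutes is 18:15-20:05; a 20-minute meeting can start as late as 19:45 and still end by 20:05.

19:45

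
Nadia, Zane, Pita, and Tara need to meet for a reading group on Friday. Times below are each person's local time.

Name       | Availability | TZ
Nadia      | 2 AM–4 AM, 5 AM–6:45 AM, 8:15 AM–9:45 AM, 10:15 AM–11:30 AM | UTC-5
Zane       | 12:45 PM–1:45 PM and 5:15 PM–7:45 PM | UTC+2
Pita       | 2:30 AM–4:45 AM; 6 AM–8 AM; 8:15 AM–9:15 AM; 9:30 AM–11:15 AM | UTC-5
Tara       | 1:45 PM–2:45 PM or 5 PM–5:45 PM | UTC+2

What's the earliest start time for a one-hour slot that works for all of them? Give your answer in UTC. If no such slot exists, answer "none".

Nadia in UTC: 07:00-09:00, 10:00-11:45, 13:15-14:45, 15:15-16:30 (add 5h to convert from UTC-5).
Zane in UTC: 10:45-11:45, 15:15-17:45 (subtract 2h to convert from UTC+2).
Pita in UTC: 07:30-09:45, 11:00-13:00, 13:15-14:15, 14:30-16:15 (add 5h to convert from UTC-5).
Tara in UTC: 11:45-12:45, 15:00-15:45 (subtract 2h to convert from UTC+2).
Nadia ∩ Zane: 10:45-11:45, 15:15-16:30.
Nadia ∩ Zane ∩ Pita: 11:00-11:45, 15:15-16:15.
Nadia ∩ Zane ∩ Pita ∩ Tara: 15:15-15:45.
So the common availability across everyone is 15:15-15:45.
No common window is at least 60 minutes long.

none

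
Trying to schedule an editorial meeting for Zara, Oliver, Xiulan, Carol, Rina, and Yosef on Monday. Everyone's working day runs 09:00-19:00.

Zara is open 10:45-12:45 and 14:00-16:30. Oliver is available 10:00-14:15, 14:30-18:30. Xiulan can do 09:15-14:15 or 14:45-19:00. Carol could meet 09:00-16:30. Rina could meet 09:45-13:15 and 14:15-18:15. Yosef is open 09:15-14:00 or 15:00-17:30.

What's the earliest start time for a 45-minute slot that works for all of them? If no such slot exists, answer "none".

10:45

Zara ∩ Oliver: 10:45-12:45, 14:00-14:15, 14:30-16:30.
Zara ∩ Oliver ∩ Xiulan: 10:45-12:45, 14:00-14:15, 14:45-16:30.
Zara ∩ Oliver ∩ Xiulan ∩ Carol: 10:45-12:45, 14:00-14:15, 14:45-16:30.
Zara ∩ Oliver ∩ Xiulan ∩ Carol ∩ Rina: 10:45-12:45, 14:45-16:30.
Zara ∩ Oliver ∩ Xiulan ∩ Carol ∩ Rina ∩ Yosef: 10:45-12:45, 15:00-16:30.
The first common window of at least 45 minutes is 10:45-12:45, so the earliest start is 10:45.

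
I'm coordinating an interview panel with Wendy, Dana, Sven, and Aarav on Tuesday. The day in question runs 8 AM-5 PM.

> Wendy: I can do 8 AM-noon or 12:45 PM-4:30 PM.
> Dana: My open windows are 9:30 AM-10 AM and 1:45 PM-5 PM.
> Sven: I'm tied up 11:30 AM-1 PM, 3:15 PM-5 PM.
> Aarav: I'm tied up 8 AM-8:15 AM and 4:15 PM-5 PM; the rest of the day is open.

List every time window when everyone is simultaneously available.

09:30-10:00, 13:45-15:15

Wendy free: 08:00-12:00, 12:45-16:30.
Dana free: 09:30-10:00, 13:45-17:00.
Sven free: 08:00-11:30, 13:00-15:15 (invert busy blocks within the working day).
Aarav free: 08:15-16:15 (invert busy blocks within the working day).
Wendy ∩ Dana: 09:30-10:00, 13:45-16:30.
Wendy ∩ Dana ∩ Sven: 09:30-10:00, 13:45-15:15.
Wendy ∩ Dana ∩ Sven ∩ Aarav: 09:30-10:00, 13:45-15:15.
So the common availability across everyone is 09:30-10:00, 13:45-15:15.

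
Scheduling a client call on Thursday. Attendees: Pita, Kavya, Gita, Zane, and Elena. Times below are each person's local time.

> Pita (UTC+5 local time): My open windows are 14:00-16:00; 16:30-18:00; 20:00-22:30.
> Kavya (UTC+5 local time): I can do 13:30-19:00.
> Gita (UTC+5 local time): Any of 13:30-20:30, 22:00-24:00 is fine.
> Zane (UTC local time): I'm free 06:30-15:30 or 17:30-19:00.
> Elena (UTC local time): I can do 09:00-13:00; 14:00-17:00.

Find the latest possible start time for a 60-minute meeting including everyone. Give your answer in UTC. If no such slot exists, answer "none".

12:00

Pita in UTC: 09:00-11:00, 11:30-13:00, 15:00-17:30 (subtract 5h to convert from UTC+5).
Kavya in UTC: 08:30-14:00 (subtract 5h to convert from UTC+5).
Gita in UTC: 08:30-15:30, 17:00-19:00 (subtract 5h to convert from UTC+5).
Zane in UTC: 06:30-15:30, 17:30-19:00.
Elena in UTC: 09:00-13:00, 14:00-17:00.
Pita ∩ Kavya: 09:00-11:00, 11:30-13:00.
Pita ∩ Kavya ∩ Gita: 09:00-11:00, 11:30-13:00.
Pita ∩ Kavya ∩ Gita ∩ Zane: 09:00-11:00, 11:30-13:00.
Pita ∩ Kavya ∩ Gita ∩ Zane ∩ Elena: 09:00-11:00, 11:30-13:00.
The last common window of at least 60 minutes is 11:30-13:00; a 60-minute meeting can start as late as 12:00 and still end by 13:00.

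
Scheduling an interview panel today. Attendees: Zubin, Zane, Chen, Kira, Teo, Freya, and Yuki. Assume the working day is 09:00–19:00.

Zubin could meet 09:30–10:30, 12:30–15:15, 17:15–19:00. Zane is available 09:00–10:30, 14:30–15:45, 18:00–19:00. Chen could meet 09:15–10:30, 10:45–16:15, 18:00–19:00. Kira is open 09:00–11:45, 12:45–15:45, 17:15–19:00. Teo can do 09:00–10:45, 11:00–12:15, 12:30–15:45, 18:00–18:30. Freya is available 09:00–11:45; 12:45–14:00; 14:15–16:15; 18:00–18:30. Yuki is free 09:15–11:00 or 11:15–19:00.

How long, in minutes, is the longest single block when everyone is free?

Zubin ∩ Zane: 09:30-10:30, 14:30-15:15, 18:00-19:00.
Zubin ∩ Zane ∩ Chen: 09:30-10:30, 14:30-15:15, 18:00-19:00.
Zubin ∩ Zane ∩ Chen ∩ Kira: 09:30-10:30, 14:30-15:15, 18:00-19:00.
Zubin ∩ Zane ∩ Chen ∩ Kira ∩ Teo: 09:30-10:30, 14:30-15:15, 18:00-18:30.
Zubin ∩ Zane ∩ Chen ∩ Kira ∩ Teo ∩ Freya: 09:30-10:30, 14:30-15:15, 18:00-18:30.
Zubin ∩ Zane ∩ Chen ∩ Kira ∩ Teo ∩ Freya ∩ Yuki: 09:30-10:30, 14:30-15:15, 18:00-18:30.
The longest is 09:30-10:30 at 60 minutes.

60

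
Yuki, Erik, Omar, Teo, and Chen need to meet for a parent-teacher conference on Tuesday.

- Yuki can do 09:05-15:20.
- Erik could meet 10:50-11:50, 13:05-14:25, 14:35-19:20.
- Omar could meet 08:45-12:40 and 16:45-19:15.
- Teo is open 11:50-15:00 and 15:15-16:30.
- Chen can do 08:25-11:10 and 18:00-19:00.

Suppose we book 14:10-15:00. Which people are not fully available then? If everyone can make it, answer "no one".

Yuki: free for 14:10-15:00. Erik: not fully free for 14:10-15:00. Omar: not fully free for 14:10-15:00. Teo: free for 14:10-15:00. Chen: not fully free for 14:10-15:00.

Chen, Erik, Omar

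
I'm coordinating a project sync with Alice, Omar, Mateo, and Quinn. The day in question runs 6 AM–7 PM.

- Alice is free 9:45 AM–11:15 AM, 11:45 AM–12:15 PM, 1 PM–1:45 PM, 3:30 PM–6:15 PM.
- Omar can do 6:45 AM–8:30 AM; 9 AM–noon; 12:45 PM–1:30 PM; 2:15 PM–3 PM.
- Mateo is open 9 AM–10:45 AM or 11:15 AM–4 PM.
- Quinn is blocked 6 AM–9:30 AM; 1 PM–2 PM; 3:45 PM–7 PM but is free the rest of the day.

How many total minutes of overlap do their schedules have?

75

Alice free: 09:45-11:15, 11:45-12:15, 13:00-13:45, 15:30-18:15.
Omar free: 06:45-08:30, 09:00-12:00, 12:45-13:30, 14:15-15:00.
Mateo free: 09:00-10:45, 11:15-16:00.
Quinn free: 09:30-13:00, 14:00-15:45 (invert busy blocks within the working day).
Alice ∩ Omar: 09:45-11:15, 11:45-12:00, 13:00-13:30.
Alice ∩ Omar ∩ Mateo: 09:45-10:45, 11:45-12:00, 13:00-13:30.
Alice ∩ Omar ∩ Mateo ∩ Quinn: 09:45-10:45, 11:45-12:00.
Summing the common windows: 60 + 15 = 75 minutes.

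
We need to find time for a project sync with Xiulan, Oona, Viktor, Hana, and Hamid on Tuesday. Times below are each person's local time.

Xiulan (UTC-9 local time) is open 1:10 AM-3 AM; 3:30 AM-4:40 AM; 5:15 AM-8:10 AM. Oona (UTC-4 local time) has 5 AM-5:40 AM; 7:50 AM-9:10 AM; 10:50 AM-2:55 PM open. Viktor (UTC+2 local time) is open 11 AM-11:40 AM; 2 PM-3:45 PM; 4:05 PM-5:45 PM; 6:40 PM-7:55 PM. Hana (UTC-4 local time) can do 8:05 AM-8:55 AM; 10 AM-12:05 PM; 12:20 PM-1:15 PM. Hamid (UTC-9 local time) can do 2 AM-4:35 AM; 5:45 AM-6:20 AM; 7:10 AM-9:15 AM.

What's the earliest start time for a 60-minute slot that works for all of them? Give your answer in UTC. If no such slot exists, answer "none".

Xiulan in UTC: 10:10-12:00, 12:30-13:40, 14:15-17:10 (add 9h to convert from UTC-9).
Oona in UTC: 09:00-09:40, 11:50-13:10, 14:50-18:55 (add 4h to convert from UTC-4).
Viktor in UTC: 09:00-09:40, 12:00-13:45, 14:05-15:45, 16:40-17:55 (subtract 2h to convert from UTC+2).
Hana in UTC: 12:05-12:55, 14:00-16:05, 16:20-17:15 (add 4h to convert from UTC-4).
Hamid in UTC: 11:00-13:35, 14:45-15:20, 16:10-18:15 (add 9h to convert from UTC-9).
Xiulan ∩ Oona: 11:50-12:00, 12:30-13:10, 14:50-17:10.
Xiulan ∩ Oona ∩ Viktor: 12:30-13:10, 14:50-15:45, 16:40-17:10.
Xiulan ∩ Oona ∩ Viktor ∩ Hana: 12:30-12:55, 14:50-15:45, 16:40-17:10.
Xiulan ∩ Oona ∩ Viktor ∩ Hana ∩ Hamid: 12:30-12:55, 14:50-15:20, 16:40-17:10.
No common window is at least 60 minutes long.

none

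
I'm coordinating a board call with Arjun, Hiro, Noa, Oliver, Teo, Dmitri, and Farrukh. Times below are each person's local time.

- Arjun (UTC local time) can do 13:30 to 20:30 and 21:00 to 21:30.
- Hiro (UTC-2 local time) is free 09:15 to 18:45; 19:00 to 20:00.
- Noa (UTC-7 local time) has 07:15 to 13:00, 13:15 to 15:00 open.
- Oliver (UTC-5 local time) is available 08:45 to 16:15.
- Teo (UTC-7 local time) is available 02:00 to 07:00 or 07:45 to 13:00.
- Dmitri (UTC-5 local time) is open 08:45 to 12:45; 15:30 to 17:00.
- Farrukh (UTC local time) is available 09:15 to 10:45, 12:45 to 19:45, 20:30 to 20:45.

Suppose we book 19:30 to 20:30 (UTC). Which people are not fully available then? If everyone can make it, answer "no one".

Dmitri, Farrukh, Noa, Teo

Arjun in UTC: 13:30-20:30, 21:00-21:30.
Hiro in UTC: 11:15-20:45, 21:00-22:00 (add 2h to convert from UTC-2).
Noa in UTC: 14:15-20:00, 20:15-22:00 (add 7h to convert from UTC-7).
Oliver in UTC: 13:45-21:15 (add 5h to convert from UTC-5).
Teo in UTC: 09:00-14:00, 14:45-20:00 (add 7h to convert from UTC-7).
Dmitri in UTC: 13:45-17:45, 20:30-22:00 (add 5h to convert from UTC-5).
Farrukh in UTC: 09:15-10:45, 12:45-19:45, 20:30-20:45.
Arjun: free for 19:30-20:30. Hiro: free for 19:30-20:30. Noa: not fully free for 19:30-20:30. Oliver: free for 19:30-20:30. Teo: not fully free for 19:30-20:30. Dmitri: not fully free for 19:30-20:30. Farrukh: not fully free for 19:30-20:30.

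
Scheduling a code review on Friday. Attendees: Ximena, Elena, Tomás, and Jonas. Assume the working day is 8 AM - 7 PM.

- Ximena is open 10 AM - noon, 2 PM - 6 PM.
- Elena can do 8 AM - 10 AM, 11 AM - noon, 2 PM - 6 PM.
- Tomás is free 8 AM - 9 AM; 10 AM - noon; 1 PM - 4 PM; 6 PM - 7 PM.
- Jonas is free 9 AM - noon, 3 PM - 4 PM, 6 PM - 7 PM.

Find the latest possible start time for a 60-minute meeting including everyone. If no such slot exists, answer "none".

15:00

Ximena ∩ Elena: 11:00-12:00, 14:00-18:00.
Ximena ∩ Elena ∩ Tomás: 11:00-12:00, 14:00-16:00.
Ximena ∩ Elena ∩ Tomás ∩ Jonas: 11:00-12:00, 15:00-16:00.
The last common window of at least 60 minutes is 15:00-16:00; a 60-minute meeting can start as late as 15:00 and still end by 16:00.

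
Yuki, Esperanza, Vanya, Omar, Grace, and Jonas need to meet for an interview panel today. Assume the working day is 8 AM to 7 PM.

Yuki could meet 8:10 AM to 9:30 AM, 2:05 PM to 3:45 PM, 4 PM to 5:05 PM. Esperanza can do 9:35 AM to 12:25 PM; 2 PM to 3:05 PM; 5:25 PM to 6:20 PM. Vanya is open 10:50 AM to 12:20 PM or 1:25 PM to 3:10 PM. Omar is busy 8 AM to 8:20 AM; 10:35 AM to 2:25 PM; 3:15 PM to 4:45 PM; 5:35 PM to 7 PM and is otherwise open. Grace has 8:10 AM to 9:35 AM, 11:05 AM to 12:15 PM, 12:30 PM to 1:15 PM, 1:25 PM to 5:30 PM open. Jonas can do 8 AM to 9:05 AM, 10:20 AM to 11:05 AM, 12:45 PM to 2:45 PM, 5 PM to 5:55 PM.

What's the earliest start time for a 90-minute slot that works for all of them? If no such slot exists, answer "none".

Yuki free: 08:10-09:30, 14:05-15:45, 16:00-17:05.
Esperanza free: 09:35-12:25, 14:00-15:05, 17:25-18:20.
Vanya free: 10:50-12:20, 13:25-15:10.
Omar free: 08:20-10:35, 14:25-15:15, 16:45-17:35 (invert busy blocks within the working day).
Grace free: 08:10-09:35, 11:05-12:15, 12:30-13:15, 13:25-17:30.
Jonas free: 08:00-09:05, 10:20-11:05, 12:45-14:45, 17:00-17:55.
Yuki ∩ Esperanza: 14:05-15:05.
Yuki ∩ Esperanza ∩ Vanya: 14:05-15:05.
Yuki ∩ Esperanza ∩ Vanya ∩ Omar: 14:25-15:05.
Yuki ∩ Esperanza ∩ Vanya ∩ Omar ∩ Grace: 14:25-15:05.
Yuki ∩ Esperanza ∩ Vanya ∩ Omar ∩ Grace ∩ Jonas: 14:25-14:45.
No common window is at least 90 minutes long.

none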